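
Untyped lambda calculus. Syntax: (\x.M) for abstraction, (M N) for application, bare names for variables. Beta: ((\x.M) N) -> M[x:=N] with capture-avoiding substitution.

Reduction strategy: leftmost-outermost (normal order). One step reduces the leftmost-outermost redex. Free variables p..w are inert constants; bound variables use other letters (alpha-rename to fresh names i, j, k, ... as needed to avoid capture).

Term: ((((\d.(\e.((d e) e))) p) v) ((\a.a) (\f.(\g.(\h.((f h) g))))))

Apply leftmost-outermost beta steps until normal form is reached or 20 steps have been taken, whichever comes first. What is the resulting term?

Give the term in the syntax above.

Step 0: ((((\d.(\e.((d e) e))) p) v) ((\a.a) (\f.(\g.(\h.((f h) g))))))
Step 1: (((\e.((p e) e)) v) ((\a.a) (\f.(\g.(\h.((f h) g))))))
Step 2: (((p v) v) ((\a.a) (\f.(\g.(\h.((f h) g))))))
Step 3: (((p v) v) (\f.(\g.(\h.((f h) g)))))

Answer: (((p v) v) (\f.(\g.(\h.((f h) g)))))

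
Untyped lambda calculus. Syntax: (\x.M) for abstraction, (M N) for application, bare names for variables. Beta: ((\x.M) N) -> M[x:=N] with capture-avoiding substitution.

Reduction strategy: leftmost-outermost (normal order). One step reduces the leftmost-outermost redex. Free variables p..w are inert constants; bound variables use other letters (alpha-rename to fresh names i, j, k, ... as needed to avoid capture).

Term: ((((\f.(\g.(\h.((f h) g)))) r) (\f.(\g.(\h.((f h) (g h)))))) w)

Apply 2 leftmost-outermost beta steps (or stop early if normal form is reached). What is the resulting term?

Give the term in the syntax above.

Step 0: ((((\f.(\g.(\h.((f h) g)))) r) (\f.(\g.(\h.((f h) (g h)))))) w)
Step 1: (((\g.(\h.((r h) g))) (\f.(\g.(\h.((f h) (g h)))))) w)
Step 2: ((\h.((r h) (\f.(\g.(\h.((f h) (g h))))))) w)

Answer: ((\h.((r h) (\f.(\g.(\h.((f h) (g h))))))) w)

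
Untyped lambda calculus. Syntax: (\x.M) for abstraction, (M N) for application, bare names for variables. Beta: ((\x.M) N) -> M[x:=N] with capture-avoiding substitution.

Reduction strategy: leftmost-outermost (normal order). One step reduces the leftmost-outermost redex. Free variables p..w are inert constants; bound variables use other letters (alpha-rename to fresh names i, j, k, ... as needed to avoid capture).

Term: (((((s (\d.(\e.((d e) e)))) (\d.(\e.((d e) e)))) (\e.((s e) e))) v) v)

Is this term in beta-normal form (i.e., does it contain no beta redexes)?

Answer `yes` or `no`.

Answer: yes

Derivation:
Term: (((((s (\d.(\e.((d e) e)))) (\d.(\e.((d e) e)))) (\e.((s e) e))) v) v)
No beta redexes found.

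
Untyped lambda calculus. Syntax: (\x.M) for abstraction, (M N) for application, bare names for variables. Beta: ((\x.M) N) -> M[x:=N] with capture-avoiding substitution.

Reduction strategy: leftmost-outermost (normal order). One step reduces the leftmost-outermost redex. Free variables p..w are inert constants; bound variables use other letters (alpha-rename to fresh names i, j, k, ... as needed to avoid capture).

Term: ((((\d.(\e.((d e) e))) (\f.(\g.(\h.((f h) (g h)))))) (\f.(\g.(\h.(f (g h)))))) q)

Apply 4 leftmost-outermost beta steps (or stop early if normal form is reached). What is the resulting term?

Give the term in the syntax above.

Step 0: ((((\d.(\e.((d e) e))) (\f.(\g.(\h.((f h) (g h)))))) (\f.(\g.(\h.(f (g h)))))) q)
Step 1: (((\e.(((\f.(\g.(\h.((f h) (g h))))) e) e)) (\f.(\g.(\h.(f (g h)))))) q)
Step 2: ((((\f.(\g.(\h.((f h) (g h))))) (\f.(\g.(\h.(f (g h)))))) (\f.(\g.(\h.(f (g h)))))) q)
Step 3: (((\g.(\h.(((\f.(\g.(\h.(f (g h))))) h) (g h)))) (\f.(\g.(\h.(f (g h)))))) q)
Step 4: ((\h.(((\f.(\g.(\h.(f (g h))))) h) ((\f.(\g.(\h.(f (g h))))) h))) q)

Answer: ((\h.(((\f.(\g.(\h.(f (g h))))) h) ((\f.(\g.(\h.(f (g h))))) h))) q)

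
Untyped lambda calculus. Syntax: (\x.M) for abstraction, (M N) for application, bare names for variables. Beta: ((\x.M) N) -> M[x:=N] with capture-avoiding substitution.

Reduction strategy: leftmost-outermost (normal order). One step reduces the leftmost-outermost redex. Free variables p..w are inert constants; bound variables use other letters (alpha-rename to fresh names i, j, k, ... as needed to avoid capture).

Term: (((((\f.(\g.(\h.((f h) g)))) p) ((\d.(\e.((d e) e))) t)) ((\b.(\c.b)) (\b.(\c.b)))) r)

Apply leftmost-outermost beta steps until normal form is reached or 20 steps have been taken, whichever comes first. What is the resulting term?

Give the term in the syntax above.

Answer: (((p (\c.(\b.(\c.b)))) (\e.((t e) e))) r)

Derivation:
Step 0: (((((\f.(\g.(\h.((f h) g)))) p) ((\d.(\e.((d e) e))) t)) ((\b.(\c.b)) (\b.(\c.b)))) r)
Step 1: ((((\g.(\h.((p h) g))) ((\d.(\e.((d e) e))) t)) ((\b.(\c.b)) (\b.(\c.b)))) r)
Step 2: (((\h.((p h) ((\d.(\e.((d e) e))) t))) ((\b.(\c.b)) (\b.(\c.b)))) r)
Step 3: (((p ((\b.(\c.b)) (\b.(\c.b)))) ((\d.(\e.((d e) e))) t)) r)
Step 4: (((p (\c.(\b.(\c.b)))) ((\d.(\e.((d e) e))) t)) r)
Step 5: (((p (\c.(\b.(\c.b)))) (\e.((t e) e))) r)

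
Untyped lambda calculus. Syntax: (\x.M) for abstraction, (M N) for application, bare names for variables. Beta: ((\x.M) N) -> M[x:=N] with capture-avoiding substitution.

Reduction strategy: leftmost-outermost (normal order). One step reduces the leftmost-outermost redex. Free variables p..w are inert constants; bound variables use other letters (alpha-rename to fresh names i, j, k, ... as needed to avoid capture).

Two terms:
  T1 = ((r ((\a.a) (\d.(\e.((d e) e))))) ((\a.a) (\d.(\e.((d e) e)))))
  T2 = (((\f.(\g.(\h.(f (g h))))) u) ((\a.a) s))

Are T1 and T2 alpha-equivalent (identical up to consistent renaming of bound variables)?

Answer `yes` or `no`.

Answer: no

Derivation:
Term 1: ((r ((\a.a) (\d.(\e.((d e) e))))) ((\a.a) (\d.(\e.((d e) e)))))
Term 2: (((\f.(\g.(\h.(f (g h))))) u) ((\a.a) s))
Alpha-equivalence: compare structure up to binder renaming.
Result: False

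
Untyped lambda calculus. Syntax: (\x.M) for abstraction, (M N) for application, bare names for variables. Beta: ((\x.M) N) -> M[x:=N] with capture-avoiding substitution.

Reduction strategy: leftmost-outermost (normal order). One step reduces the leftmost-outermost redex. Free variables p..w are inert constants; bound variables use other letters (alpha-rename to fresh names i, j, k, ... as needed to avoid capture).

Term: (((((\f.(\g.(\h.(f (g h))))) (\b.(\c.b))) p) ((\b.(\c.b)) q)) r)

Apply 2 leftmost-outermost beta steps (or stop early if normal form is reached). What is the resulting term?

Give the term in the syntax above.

Answer: (((\h.((\b.(\c.b)) (p h))) ((\b.(\c.b)) q)) r)

Derivation:
Step 0: (((((\f.(\g.(\h.(f (g h))))) (\b.(\c.b))) p) ((\b.(\c.b)) q)) r)
Step 1: ((((\g.(\h.((\b.(\c.b)) (g h)))) p) ((\b.(\c.b)) q)) r)
Step 2: (((\h.((\b.(\c.b)) (p h))) ((\b.(\c.b)) q)) r)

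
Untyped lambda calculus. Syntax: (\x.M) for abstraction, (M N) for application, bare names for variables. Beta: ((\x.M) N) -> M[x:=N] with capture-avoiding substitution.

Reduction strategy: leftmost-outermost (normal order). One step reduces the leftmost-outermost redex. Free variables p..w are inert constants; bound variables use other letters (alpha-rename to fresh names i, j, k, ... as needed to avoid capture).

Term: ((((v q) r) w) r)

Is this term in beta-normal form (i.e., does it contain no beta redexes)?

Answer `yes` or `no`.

Term: ((((v q) r) w) r)
No beta redexes found.

Answer: yes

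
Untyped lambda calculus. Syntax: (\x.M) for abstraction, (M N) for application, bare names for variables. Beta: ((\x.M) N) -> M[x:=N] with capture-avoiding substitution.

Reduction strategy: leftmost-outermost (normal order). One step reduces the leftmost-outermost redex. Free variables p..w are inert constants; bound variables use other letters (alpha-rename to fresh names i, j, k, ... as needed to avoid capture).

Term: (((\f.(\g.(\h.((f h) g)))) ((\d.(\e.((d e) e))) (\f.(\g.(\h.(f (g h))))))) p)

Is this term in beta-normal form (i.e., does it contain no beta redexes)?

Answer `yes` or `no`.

Answer: no

Derivation:
Term: (((\f.(\g.(\h.((f h) g)))) ((\d.(\e.((d e) e))) (\f.(\g.(\h.(f (g h))))))) p)
Found 2 beta redex(es).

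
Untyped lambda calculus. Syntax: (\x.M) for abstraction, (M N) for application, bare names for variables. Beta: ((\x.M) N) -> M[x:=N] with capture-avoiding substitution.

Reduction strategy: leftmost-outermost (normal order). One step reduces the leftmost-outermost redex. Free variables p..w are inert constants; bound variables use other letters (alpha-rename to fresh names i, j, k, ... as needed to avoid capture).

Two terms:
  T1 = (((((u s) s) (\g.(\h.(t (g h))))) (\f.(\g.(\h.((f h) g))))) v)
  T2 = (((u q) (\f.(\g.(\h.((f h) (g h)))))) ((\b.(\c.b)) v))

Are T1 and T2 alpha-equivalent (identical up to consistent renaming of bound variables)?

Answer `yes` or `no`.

Answer: no

Derivation:
Term 1: (((((u s) s) (\g.(\h.(t (g h))))) (\f.(\g.(\h.((f h) g))))) v)
Term 2: (((u q) (\f.(\g.(\h.((f h) (g h)))))) ((\b.(\c.b)) v))
Alpha-equivalence: compare structure up to binder renaming.
Result: False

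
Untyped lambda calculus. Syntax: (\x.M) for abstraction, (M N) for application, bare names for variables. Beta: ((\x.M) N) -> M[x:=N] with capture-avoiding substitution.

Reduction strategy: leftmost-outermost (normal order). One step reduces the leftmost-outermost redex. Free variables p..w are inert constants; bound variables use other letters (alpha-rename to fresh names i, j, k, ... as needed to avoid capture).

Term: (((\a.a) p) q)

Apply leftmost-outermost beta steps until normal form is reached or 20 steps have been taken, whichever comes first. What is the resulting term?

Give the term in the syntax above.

Step 0: (((\a.a) p) q)
Step 1: (p q)

Answer: (p q)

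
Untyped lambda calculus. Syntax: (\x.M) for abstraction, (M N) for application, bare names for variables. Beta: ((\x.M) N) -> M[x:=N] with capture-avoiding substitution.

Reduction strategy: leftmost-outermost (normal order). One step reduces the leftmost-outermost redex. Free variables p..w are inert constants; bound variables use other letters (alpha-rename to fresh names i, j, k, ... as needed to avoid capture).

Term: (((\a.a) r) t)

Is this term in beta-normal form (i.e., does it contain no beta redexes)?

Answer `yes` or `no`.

Term: (((\a.a) r) t)
Found 1 beta redex(es).

Answer: no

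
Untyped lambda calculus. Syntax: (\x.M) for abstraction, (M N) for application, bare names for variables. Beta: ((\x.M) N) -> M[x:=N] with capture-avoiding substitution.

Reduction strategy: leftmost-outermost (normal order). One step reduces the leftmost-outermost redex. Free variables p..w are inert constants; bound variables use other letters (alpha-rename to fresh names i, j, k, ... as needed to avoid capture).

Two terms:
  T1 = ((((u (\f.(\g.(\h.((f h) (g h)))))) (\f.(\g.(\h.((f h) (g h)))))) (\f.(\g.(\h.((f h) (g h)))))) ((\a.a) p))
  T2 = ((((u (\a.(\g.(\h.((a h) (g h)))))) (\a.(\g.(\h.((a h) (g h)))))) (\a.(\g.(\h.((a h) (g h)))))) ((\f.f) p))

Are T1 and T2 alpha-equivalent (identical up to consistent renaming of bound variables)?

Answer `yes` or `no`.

Term 1: ((((u (\f.(\g.(\h.((f h) (g h)))))) (\f.(\g.(\h.((f h) (g h)))))) (\f.(\g.(\h.((f h) (g h)))))) ((\a.a) p))
Term 2: ((((u (\a.(\g.(\h.((a h) (g h)))))) (\a.(\g.(\h.((a h) (g h)))))) (\a.(\g.(\h.((a h) (g h)))))) ((\f.f) p))
Alpha-equivalence: compare structure up to binder renaming.
Result: True

Answer: yes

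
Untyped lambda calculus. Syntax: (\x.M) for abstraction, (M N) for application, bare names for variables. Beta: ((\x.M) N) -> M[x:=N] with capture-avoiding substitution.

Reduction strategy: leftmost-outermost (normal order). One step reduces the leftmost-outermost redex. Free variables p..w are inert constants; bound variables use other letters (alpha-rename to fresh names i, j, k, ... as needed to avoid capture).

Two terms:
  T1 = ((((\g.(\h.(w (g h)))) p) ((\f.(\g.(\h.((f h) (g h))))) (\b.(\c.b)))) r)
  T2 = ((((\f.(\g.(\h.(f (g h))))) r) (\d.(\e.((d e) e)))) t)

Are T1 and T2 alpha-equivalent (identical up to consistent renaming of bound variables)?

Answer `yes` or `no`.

Answer: no

Derivation:
Term 1: ((((\g.(\h.(w (g h)))) p) ((\f.(\g.(\h.((f h) (g h))))) (\b.(\c.b)))) r)
Term 2: ((((\f.(\g.(\h.(f (g h))))) r) (\d.(\e.((d e) e)))) t)
Alpha-equivalence: compare structure up to binder renaming.
Result: False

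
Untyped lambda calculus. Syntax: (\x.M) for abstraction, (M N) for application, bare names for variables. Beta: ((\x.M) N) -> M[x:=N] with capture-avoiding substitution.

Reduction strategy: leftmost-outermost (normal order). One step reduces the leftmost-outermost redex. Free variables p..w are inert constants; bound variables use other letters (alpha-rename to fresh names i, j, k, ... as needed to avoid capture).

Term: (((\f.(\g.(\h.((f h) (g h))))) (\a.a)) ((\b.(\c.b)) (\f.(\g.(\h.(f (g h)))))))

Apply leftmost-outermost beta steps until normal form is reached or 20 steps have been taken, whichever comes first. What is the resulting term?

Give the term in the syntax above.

Step 0: (((\f.(\g.(\h.((f h) (g h))))) (\a.a)) ((\b.(\c.b)) (\f.(\g.(\h.(f (g h)))))))
Step 1: ((\g.(\h.(((\a.a) h) (g h)))) ((\b.(\c.b)) (\f.(\g.(\h.(f (g h)))))))
Step 2: (\h.(((\a.a) h) (((\b.(\c.b)) (\f.(\g.(\h.(f (g h)))))) h)))
Step 3: (\h.(h (((\b.(\c.b)) (\f.(\g.(\h.(f (g h)))))) h)))
Step 4: (\h.(h ((\c.(\f.(\g.(\h.(f (g h)))))) h)))
Step 5: (\h.(h (\f.(\g.(\h.(f (g h)))))))

Answer: (\h.(h (\f.(\g.(\h.(f (g h)))))))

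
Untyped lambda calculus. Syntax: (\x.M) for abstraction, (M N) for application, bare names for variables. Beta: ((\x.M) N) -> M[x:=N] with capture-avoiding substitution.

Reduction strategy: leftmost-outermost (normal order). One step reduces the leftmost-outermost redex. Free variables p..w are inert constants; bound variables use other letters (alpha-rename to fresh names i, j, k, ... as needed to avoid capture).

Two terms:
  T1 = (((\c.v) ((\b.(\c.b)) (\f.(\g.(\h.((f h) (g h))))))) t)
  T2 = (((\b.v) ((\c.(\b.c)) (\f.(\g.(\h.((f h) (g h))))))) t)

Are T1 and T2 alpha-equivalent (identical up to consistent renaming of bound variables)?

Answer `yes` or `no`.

Answer: yes

Derivation:
Term 1: (((\c.v) ((\b.(\c.b)) (\f.(\g.(\h.((f h) (g h))))))) t)
Term 2: (((\b.v) ((\c.(\b.c)) (\f.(\g.(\h.((f h) (g h))))))) t)
Alpha-equivalence: compare structure up to binder renaming.
Result: True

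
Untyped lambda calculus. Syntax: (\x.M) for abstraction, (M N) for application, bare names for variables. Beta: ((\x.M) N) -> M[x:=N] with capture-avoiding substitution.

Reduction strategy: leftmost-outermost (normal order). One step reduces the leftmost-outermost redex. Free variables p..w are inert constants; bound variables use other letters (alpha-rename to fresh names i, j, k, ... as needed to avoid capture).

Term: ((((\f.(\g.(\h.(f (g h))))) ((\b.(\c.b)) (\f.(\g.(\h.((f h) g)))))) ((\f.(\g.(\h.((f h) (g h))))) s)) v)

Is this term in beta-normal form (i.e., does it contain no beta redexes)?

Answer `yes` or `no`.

Answer: no

Derivation:
Term: ((((\f.(\g.(\h.(f (g h))))) ((\b.(\c.b)) (\f.(\g.(\h.((f h) g)))))) ((\f.(\g.(\h.((f h) (g h))))) s)) v)
Found 3 beta redex(es).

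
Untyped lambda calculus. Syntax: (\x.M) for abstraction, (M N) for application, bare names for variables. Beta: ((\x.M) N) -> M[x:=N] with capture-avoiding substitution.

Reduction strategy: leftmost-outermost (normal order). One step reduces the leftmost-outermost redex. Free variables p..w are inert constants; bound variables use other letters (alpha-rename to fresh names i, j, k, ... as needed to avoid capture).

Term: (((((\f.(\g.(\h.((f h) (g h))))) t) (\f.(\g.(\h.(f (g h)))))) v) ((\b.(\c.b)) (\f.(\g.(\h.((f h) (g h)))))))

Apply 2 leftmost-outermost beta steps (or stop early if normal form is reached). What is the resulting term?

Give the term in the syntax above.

Answer: (((\h.((t h) ((\f.(\g.(\h.(f (g h))))) h))) v) ((\b.(\c.b)) (\f.(\g.(\h.((f h) (g h)))))))

Derivation:
Step 0: (((((\f.(\g.(\h.((f h) (g h))))) t) (\f.(\g.(\h.(f (g h)))))) v) ((\b.(\c.b)) (\f.(\g.(\h.((f h) (g h)))))))
Step 1: ((((\g.(\h.((t h) (g h)))) (\f.(\g.(\h.(f (g h)))))) v) ((\b.(\c.b)) (\f.(\g.(\h.((f h) (g h)))))))
Step 2: (((\h.((t h) ((\f.(\g.(\h.(f (g h))))) h))) v) ((\b.(\c.b)) (\f.(\g.(\h.((f h) (g h)))))))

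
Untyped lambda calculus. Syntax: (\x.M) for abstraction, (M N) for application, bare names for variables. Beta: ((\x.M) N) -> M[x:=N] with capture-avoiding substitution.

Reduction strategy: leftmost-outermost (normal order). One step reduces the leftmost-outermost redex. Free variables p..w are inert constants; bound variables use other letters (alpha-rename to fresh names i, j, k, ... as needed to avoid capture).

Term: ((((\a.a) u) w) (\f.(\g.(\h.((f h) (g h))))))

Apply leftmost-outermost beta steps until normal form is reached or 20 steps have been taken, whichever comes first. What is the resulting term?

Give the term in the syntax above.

Step 0: ((((\a.a) u) w) (\f.(\g.(\h.((f h) (g h))))))
Step 1: ((u w) (\f.(\g.(\h.((f h) (g h))))))

Answer: ((u w) (\f.(\g.(\h.((f h) (g h))))))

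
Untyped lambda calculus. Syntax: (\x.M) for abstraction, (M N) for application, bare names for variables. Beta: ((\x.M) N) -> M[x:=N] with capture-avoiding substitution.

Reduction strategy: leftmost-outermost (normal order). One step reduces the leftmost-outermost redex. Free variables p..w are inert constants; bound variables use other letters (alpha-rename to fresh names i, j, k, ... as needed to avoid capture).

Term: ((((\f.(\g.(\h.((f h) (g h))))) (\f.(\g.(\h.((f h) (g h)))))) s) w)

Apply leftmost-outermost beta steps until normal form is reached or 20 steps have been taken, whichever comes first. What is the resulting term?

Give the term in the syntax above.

Answer: (\h.((w h) ((s w) h)))

Derivation:
Step 0: ((((\f.(\g.(\h.((f h) (g h))))) (\f.(\g.(\h.((f h) (g h)))))) s) w)
Step 1: (((\g.(\h.(((\f.(\g.(\h.((f h) (g h))))) h) (g h)))) s) w)
Step 2: ((\h.(((\f.(\g.(\h.((f h) (g h))))) h) (s h))) w)
Step 3: (((\f.(\g.(\h.((f h) (g h))))) w) (s w))
Step 4: ((\g.(\h.((w h) (g h)))) (s w))
Step 5: (\h.((w h) ((s w) h)))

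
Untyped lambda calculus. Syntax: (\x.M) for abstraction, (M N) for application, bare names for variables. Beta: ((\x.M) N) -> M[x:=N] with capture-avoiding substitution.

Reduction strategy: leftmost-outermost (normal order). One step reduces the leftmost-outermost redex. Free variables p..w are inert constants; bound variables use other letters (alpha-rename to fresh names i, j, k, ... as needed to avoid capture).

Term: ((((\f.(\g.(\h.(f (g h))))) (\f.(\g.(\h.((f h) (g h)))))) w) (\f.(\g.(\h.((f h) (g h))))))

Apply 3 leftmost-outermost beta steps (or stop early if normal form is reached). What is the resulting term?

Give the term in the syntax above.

Answer: ((\f.(\g.(\h.((f h) (g h))))) (w (\f.(\g.(\h.((f h) (g h)))))))

Derivation:
Step 0: ((((\f.(\g.(\h.(f (g h))))) (\f.(\g.(\h.((f h) (g h)))))) w) (\f.(\g.(\h.((f h) (g h))))))
Step 1: (((\g.(\h.((\f.(\g.(\h.((f h) (g h))))) (g h)))) w) (\f.(\g.(\h.((f h) (g h))))))
Step 2: ((\h.((\f.(\g.(\h.((f h) (g h))))) (w h))) (\f.(\g.(\h.((f h) (g h))))))
Step 3: ((\f.(\g.(\h.((f h) (g h))))) (w (\f.(\g.(\h.((f h) (g h)))))))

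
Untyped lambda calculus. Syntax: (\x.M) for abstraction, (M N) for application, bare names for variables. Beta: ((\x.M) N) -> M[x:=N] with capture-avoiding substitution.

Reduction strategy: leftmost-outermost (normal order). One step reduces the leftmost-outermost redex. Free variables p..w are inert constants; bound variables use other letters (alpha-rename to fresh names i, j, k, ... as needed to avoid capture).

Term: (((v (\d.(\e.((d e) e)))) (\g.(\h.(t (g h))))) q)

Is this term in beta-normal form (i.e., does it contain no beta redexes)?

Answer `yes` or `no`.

Term: (((v (\d.(\e.((d e) e)))) (\g.(\h.(t (g h))))) q)
No beta redexes found.

Answer: yes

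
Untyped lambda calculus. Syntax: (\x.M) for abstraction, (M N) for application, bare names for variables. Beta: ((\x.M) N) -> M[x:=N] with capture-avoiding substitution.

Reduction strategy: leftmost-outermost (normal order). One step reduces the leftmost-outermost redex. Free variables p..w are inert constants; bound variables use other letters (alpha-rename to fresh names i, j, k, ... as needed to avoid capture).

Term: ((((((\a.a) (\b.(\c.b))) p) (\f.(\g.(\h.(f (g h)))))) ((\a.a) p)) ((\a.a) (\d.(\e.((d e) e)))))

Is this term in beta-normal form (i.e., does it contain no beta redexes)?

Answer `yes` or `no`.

Term: ((((((\a.a) (\b.(\c.b))) p) (\f.(\g.(\h.(f (g h)))))) ((\a.a) p)) ((\a.a) (\d.(\e.((d e) e)))))
Found 3 beta redex(es).

Answer: no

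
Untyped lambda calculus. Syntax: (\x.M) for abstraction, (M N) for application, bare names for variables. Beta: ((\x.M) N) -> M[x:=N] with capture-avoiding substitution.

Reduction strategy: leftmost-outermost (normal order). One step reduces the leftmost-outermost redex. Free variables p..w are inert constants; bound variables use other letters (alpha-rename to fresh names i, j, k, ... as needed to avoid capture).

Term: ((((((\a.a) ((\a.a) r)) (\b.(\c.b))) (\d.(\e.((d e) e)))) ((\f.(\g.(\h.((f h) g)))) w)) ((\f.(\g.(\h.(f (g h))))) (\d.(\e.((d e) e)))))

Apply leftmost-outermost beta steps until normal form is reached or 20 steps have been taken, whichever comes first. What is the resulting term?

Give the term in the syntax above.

Answer: ((((r (\b.(\c.b))) (\d.(\e.((d e) e)))) (\g.(\h.((w h) g)))) (\g.(\h.(\e.(((g h) e) e)))))

Derivation:
Step 0: ((((((\a.a) ((\a.a) r)) (\b.(\c.b))) (\d.(\e.((d e) e)))) ((\f.(\g.(\h.((f h) g)))) w)) ((\f.(\g.(\h.(f (g h))))) (\d.(\e.((d e) e)))))
Step 1: ((((((\a.a) r) (\b.(\c.b))) (\d.(\e.((d e) e)))) ((\f.(\g.(\h.((f h) g)))) w)) ((\f.(\g.(\h.(f (g h))))) (\d.(\e.((d e) e)))))
Step 2: ((((r (\b.(\c.b))) (\d.(\e.((d e) e)))) ((\f.(\g.(\h.((f h) g)))) w)) ((\f.(\g.(\h.(f (g h))))) (\d.(\e.((d e) e)))))
Step 3: ((((r (\b.(\c.b))) (\d.(\e.((d e) e)))) (\g.(\h.((w h) g)))) ((\f.(\g.(\h.(f (g h))))) (\d.(\e.((d e) e)))))
Step 4: ((((r (\b.(\c.b))) (\d.(\e.((d e) e)))) (\g.(\h.((w h) g)))) (\g.(\h.((\d.(\e.((d e) e))) (g h)))))
Step 5: ((((r (\b.(\c.b))) (\d.(\e.((d e) e)))) (\g.(\h.((w h) g)))) (\g.(\h.(\e.(((g h) e) e)))))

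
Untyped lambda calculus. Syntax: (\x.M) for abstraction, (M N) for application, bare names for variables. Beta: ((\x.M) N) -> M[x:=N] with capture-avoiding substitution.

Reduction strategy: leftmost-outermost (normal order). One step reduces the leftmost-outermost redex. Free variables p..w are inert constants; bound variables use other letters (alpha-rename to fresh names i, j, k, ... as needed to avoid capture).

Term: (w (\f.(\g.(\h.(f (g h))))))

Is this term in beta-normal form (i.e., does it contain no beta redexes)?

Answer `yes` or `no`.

Answer: yes

Derivation:
Term: (w (\f.(\g.(\h.(f (g h))))))
No beta redexes found.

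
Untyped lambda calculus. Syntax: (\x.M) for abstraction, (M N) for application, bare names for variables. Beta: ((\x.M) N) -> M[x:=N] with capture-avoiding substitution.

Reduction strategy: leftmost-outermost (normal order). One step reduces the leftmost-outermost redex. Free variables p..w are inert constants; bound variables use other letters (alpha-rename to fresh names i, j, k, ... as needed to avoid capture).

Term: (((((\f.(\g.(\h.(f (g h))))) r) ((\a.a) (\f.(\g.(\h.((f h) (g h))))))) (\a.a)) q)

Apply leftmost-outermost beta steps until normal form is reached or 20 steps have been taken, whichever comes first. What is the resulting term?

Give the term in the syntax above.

Answer: ((r (\g.(\h.(h (g h))))) q)

Derivation:
Step 0: (((((\f.(\g.(\h.(f (g h))))) r) ((\a.a) (\f.(\g.(\h.((f h) (g h))))))) (\a.a)) q)
Step 1: ((((\g.(\h.(r (g h)))) ((\a.a) (\f.(\g.(\h.((f h) (g h))))))) (\a.a)) q)
Step 2: (((\h.(r (((\a.a) (\f.(\g.(\h.((f h) (g h)))))) h))) (\a.a)) q)
Step 3: ((r (((\a.a) (\f.(\g.(\h.((f h) (g h)))))) (\a.a))) q)
Step 4: ((r ((\f.(\g.(\h.((f h) (g h))))) (\a.a))) q)
Step 5: ((r (\g.(\h.(((\a.a) h) (g h))))) q)
Step 6: ((r (\g.(\h.(h (g h))))) q)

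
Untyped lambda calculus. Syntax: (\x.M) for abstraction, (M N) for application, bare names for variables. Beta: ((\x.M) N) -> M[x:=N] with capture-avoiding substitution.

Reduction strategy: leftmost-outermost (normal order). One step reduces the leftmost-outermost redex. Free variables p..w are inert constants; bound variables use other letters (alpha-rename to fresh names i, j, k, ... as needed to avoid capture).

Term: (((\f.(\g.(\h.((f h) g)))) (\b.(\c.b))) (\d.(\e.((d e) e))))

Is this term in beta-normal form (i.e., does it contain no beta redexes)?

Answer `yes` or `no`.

Term: (((\f.(\g.(\h.((f h) g)))) (\b.(\c.b))) (\d.(\e.((d e) e))))
Found 1 beta redex(es).

Answer: no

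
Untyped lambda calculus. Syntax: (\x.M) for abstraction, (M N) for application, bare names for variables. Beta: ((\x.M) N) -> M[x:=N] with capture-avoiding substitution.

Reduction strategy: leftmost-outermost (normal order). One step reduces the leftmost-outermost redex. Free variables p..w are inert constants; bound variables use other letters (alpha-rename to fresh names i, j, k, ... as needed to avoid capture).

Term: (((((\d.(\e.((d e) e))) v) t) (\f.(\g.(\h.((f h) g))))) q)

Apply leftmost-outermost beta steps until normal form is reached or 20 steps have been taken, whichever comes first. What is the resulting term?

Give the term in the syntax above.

Answer: ((((v t) t) (\f.(\g.(\h.((f h) g))))) q)

Derivation:
Step 0: (((((\d.(\e.((d e) e))) v) t) (\f.(\g.(\h.((f h) g))))) q)
Step 1: ((((\e.((v e) e)) t) (\f.(\g.(\h.((f h) g))))) q)
Step 2: ((((v t) t) (\f.(\g.(\h.((f h) g))))) q)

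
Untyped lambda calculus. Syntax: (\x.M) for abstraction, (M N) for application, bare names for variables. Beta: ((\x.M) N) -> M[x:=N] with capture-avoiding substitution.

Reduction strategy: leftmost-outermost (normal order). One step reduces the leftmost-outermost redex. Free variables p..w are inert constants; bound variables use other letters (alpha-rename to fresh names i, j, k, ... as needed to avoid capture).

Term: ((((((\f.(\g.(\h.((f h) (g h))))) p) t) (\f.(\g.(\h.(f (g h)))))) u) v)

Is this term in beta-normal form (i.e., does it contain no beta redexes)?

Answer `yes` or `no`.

Answer: no

Derivation:
Term: ((((((\f.(\g.(\h.((f h) (g h))))) p) t) (\f.(\g.(\h.(f (g h)))))) u) v)
Found 1 beta redex(es).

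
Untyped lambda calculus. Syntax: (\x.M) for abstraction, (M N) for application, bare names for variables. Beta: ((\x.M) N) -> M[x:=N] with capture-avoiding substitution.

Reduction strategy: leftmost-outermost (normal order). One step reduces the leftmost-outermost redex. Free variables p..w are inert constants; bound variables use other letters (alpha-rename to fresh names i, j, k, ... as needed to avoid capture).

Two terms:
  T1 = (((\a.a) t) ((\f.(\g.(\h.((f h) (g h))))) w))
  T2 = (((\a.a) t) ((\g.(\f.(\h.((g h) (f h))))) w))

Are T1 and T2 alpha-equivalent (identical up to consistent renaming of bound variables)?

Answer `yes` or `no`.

Term 1: (((\a.a) t) ((\f.(\g.(\h.((f h) (g h))))) w))
Term 2: (((\a.a) t) ((\g.(\f.(\h.((g h) (f h))))) w))
Alpha-equivalence: compare structure up to binder renaming.
Result: True

Answer: yes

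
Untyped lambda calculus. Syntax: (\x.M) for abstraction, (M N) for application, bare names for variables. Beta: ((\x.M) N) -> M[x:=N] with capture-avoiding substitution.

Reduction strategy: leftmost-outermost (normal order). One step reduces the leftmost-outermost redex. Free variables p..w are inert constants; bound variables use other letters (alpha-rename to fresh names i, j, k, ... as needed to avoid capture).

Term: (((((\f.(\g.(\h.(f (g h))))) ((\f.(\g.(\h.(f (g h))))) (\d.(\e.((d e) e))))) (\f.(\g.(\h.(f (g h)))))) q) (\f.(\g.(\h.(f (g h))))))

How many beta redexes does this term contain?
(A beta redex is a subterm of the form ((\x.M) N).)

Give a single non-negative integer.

Answer: 2

Derivation:
Term: (((((\f.(\g.(\h.(f (g h))))) ((\f.(\g.(\h.(f (g h))))) (\d.(\e.((d e) e))))) (\f.(\g.(\h.(f (g h)))))) q) (\f.(\g.(\h.(f (g h))))))
  Redex: ((\f.(\g.(\h.(f (g h))))) ((\f.(\g.(\h.(f (g h))))) (\d.(\e.((d e) e)))))
  Redex: ((\f.(\g.(\h.(f (g h))))) (\d.(\e.((d e) e))))
Total redexes: 2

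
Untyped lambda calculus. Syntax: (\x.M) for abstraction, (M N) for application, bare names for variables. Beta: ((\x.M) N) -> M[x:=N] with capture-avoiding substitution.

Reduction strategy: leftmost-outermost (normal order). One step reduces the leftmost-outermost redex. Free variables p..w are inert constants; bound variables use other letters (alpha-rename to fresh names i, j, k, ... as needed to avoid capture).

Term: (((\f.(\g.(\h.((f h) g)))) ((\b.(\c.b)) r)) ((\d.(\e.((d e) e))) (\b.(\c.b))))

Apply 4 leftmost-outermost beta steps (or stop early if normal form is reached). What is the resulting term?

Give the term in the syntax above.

Answer: (\h.(r ((\d.(\e.((d e) e))) (\b.(\c.b)))))

Derivation:
Step 0: (((\f.(\g.(\h.((f h) g)))) ((\b.(\c.b)) r)) ((\d.(\e.((d e) e))) (\b.(\c.b))))
Step 1: ((\g.(\h.((((\b.(\c.b)) r) h) g))) ((\d.(\e.((d e) e))) (\b.(\c.b))))
Step 2: (\h.((((\b.(\c.b)) r) h) ((\d.(\e.((d e) e))) (\b.(\c.b)))))
Step 3: (\h.(((\c.r) h) ((\d.(\e.((d e) e))) (\b.(\c.b)))))
Step 4: (\h.(r ((\d.(\e.((d e) e))) (\b.(\c.b)))))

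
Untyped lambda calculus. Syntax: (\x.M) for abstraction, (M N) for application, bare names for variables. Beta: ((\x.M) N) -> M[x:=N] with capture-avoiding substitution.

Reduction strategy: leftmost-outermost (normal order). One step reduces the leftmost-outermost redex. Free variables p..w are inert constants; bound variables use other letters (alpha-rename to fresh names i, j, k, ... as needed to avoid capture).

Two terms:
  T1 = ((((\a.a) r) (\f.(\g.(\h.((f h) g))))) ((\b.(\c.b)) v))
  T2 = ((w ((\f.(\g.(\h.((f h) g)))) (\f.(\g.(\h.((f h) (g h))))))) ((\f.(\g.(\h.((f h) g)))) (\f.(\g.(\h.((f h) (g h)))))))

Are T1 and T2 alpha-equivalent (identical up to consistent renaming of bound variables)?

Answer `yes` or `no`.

Answer: no

Derivation:
Term 1: ((((\a.a) r) (\f.(\g.(\h.((f h) g))))) ((\b.(\c.b)) v))
Term 2: ((w ((\f.(\g.(\h.((f h) g)))) (\f.(\g.(\h.((f h) (g h))))))) ((\f.(\g.(\h.((f h) g)))) (\f.(\g.(\h.((f h) (g h)))))))
Alpha-equivalence: compare structure up to binder renaming.
Result: False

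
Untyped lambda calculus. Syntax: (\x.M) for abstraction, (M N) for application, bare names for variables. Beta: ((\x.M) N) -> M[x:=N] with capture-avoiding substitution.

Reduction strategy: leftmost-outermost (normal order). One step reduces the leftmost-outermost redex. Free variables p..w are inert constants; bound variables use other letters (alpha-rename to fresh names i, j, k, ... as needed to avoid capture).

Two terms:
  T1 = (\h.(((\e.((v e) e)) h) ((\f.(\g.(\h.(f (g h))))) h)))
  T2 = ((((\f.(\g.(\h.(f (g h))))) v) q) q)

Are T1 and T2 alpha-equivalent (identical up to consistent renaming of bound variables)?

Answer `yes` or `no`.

Term 1: (\h.(((\e.((v e) e)) h) ((\f.(\g.(\h.(f (g h))))) h)))
Term 2: ((((\f.(\g.(\h.(f (g h))))) v) q) q)
Alpha-equivalence: compare structure up to binder renaming.
Result: False

Answer: no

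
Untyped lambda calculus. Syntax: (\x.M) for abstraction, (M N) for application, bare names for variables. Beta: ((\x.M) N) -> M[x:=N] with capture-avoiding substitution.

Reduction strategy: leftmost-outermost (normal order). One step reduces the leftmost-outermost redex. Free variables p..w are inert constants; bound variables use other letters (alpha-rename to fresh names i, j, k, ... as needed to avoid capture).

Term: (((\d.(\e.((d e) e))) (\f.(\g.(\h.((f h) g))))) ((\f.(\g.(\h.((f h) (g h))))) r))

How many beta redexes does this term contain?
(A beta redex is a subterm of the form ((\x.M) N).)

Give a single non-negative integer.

Answer: 2

Derivation:
Term: (((\d.(\e.((d e) e))) (\f.(\g.(\h.((f h) g))))) ((\f.(\g.(\h.((f h) (g h))))) r))
  Redex: ((\d.(\e.((d e) e))) (\f.(\g.(\h.((f h) g)))))
  Redex: ((\f.(\g.(\h.((f h) (g h))))) r)
Total redexes: 2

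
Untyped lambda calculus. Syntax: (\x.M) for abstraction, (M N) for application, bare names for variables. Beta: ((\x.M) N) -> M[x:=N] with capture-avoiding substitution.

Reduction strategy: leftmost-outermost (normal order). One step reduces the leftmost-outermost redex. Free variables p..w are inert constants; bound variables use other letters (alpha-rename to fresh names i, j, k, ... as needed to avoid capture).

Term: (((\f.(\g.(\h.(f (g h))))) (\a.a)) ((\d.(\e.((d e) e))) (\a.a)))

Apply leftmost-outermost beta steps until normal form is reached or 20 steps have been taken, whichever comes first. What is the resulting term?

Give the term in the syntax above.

Step 0: (((\f.(\g.(\h.(f (g h))))) (\a.a)) ((\d.(\e.((d e) e))) (\a.a)))
Step 1: ((\g.(\h.((\a.a) (g h)))) ((\d.(\e.((d e) e))) (\a.a)))
Step 2: (\h.((\a.a) (((\d.(\e.((d e) e))) (\a.a)) h)))
Step 3: (\h.(((\d.(\e.((d e) e))) (\a.a)) h))
Step 4: (\h.((\e.(((\a.a) e) e)) h))
Step 5: (\h.(((\a.a) h) h))
Step 6: (\h.(h h))

Answer: (\h.(h h))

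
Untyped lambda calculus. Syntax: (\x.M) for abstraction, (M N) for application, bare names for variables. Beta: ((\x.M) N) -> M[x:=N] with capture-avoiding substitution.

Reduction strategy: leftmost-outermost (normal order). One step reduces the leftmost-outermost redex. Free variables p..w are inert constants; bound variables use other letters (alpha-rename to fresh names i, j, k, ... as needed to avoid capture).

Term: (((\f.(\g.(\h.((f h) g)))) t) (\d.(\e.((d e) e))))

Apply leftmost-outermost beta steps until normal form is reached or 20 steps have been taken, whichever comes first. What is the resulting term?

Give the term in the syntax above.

Step 0: (((\f.(\g.(\h.((f h) g)))) t) (\d.(\e.((d e) e))))
Step 1: ((\g.(\h.((t h) g))) (\d.(\e.((d e) e))))
Step 2: (\h.((t h) (\d.(\e.((d e) e)))))

Answer: (\h.((t h) (\d.(\e.((d e) e)))))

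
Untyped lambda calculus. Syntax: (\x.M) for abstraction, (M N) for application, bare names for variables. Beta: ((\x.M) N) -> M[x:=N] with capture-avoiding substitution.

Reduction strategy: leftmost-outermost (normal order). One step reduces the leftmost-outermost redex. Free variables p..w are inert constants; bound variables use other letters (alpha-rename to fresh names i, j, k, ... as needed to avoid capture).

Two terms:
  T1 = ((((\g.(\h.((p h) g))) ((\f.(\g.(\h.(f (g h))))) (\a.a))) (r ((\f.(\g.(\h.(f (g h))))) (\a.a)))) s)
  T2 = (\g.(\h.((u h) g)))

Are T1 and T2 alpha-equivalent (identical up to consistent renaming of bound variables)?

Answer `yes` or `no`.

Answer: no

Derivation:
Term 1: ((((\g.(\h.((p h) g))) ((\f.(\g.(\h.(f (g h))))) (\a.a))) (r ((\f.(\g.(\h.(f (g h))))) (\a.a)))) s)
Term 2: (\g.(\h.((u h) g)))
Alpha-equivalence: compare structure up to binder renaming.
Result: False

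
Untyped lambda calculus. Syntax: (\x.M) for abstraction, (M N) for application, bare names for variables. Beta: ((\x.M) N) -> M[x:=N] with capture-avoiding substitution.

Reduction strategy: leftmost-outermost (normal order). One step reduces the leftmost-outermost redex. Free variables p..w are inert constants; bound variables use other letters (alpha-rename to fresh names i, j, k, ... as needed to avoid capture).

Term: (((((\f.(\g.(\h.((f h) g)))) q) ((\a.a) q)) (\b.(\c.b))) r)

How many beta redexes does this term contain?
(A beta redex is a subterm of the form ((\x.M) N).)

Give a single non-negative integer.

Answer: 2

Derivation:
Term: (((((\f.(\g.(\h.((f h) g)))) q) ((\a.a) q)) (\b.(\c.b))) r)
  Redex: ((\f.(\g.(\h.((f h) g)))) q)
  Redex: ((\a.a) q)
Total redexes: 2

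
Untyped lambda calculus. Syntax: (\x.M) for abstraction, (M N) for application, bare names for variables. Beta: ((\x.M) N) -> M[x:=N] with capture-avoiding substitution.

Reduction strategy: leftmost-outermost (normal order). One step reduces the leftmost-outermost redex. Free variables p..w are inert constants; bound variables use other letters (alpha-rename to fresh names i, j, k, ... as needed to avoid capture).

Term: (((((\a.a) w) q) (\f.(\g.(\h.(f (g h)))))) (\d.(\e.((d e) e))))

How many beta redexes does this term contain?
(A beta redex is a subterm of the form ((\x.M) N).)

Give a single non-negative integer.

Answer: 1

Derivation:
Term: (((((\a.a) w) q) (\f.(\g.(\h.(f (g h)))))) (\d.(\e.((d e) e))))
  Redex: ((\a.a) w)
Total redexes: 1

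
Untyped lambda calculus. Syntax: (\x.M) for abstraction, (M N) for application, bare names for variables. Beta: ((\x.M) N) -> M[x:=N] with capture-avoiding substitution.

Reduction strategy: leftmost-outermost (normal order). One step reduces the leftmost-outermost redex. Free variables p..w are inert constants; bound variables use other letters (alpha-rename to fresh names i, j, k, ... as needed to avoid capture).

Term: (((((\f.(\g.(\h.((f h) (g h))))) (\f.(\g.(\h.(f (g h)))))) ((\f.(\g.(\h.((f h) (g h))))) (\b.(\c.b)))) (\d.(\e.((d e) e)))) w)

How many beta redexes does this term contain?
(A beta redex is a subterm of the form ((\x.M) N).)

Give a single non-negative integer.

Term: (((((\f.(\g.(\h.((f h) (g h))))) (\f.(\g.(\h.(f (g h)))))) ((\f.(\g.(\h.((f h) (g h))))) (\b.(\c.b)))) (\d.(\e.((d e) e)))) w)
  Redex: ((\f.(\g.(\h.((f h) (g h))))) (\f.(\g.(\h.(f (g h))))))
  Redex: ((\f.(\g.(\h.((f h) (g h))))) (\b.(\c.b)))
Total redexes: 2

Answer: 2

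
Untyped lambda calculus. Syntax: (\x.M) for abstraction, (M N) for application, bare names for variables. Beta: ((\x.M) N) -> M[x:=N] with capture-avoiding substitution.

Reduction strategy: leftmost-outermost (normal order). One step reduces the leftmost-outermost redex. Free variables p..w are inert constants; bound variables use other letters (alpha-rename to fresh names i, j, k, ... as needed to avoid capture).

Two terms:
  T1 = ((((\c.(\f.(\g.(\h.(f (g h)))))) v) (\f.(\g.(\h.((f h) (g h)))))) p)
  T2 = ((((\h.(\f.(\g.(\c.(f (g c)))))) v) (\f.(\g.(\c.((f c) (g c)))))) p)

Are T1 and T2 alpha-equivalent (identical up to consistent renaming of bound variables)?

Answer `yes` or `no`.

Term 1: ((((\c.(\f.(\g.(\h.(f (g h)))))) v) (\f.(\g.(\h.((f h) (g h)))))) p)
Term 2: ((((\h.(\f.(\g.(\c.(f (g c)))))) v) (\f.(\g.(\c.((f c) (g c)))))) p)
Alpha-equivalence: compare structure up to binder renaming.
Result: True

Answer: yes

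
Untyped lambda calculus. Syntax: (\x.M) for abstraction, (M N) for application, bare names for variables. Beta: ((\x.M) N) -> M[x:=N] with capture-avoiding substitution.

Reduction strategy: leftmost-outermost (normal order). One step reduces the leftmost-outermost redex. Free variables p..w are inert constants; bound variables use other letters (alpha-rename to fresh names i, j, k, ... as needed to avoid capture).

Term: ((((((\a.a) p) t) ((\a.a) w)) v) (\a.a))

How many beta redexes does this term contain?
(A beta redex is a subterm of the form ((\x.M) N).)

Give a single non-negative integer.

Term: ((((((\a.a) p) t) ((\a.a) w)) v) (\a.a))
  Redex: ((\a.a) p)
  Redex: ((\a.a) w)
Total redexes: 2

Answer: 2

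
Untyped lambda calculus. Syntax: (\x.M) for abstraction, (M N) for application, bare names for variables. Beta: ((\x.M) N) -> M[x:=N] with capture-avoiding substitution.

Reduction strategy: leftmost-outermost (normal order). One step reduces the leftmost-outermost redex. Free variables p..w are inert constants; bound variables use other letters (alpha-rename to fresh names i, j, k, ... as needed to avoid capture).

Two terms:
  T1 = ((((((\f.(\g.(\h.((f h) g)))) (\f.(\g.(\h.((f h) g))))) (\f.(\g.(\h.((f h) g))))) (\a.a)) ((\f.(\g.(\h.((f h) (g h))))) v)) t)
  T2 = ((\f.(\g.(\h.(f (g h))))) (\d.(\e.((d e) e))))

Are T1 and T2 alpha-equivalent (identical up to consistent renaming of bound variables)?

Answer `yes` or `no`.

Answer: no

Derivation:
Term 1: ((((((\f.(\g.(\h.((f h) g)))) (\f.(\g.(\h.((f h) g))))) (\f.(\g.(\h.((f h) g))))) (\a.a)) ((\f.(\g.(\h.((f h) (g h))))) v)) t)
Term 2: ((\f.(\g.(\h.(f (g h))))) (\d.(\e.((d e) e))))
Alpha-equivalence: compare structure up to binder renaming.
Result: False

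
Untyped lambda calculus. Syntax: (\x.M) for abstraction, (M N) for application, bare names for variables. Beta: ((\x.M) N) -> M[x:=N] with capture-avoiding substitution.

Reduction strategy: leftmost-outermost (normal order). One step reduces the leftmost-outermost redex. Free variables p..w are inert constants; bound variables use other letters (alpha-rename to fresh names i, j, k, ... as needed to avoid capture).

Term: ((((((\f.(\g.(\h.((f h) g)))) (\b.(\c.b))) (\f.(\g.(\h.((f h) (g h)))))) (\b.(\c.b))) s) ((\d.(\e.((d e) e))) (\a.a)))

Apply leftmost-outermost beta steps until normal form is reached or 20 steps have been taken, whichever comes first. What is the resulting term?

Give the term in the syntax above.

Answer: s

Derivation:
Step 0: ((((((\f.(\g.(\h.((f h) g)))) (\b.(\c.b))) (\f.(\g.(\h.((f h) (g h)))))) (\b.(\c.b))) s) ((\d.(\e.((d e) e))) (\a.a)))
Step 1: (((((\g.(\h.(((\b.(\c.b)) h) g))) (\f.(\g.(\h.((f h) (g h)))))) (\b.(\c.b))) s) ((\d.(\e.((d e) e))) (\a.a)))
Step 2: ((((\h.(((\b.(\c.b)) h) (\f.(\g.(\h.((f h) (g h))))))) (\b.(\c.b))) s) ((\d.(\e.((d e) e))) (\a.a)))
Step 3: (((((\b.(\c.b)) (\b.(\c.b))) (\f.(\g.(\h.((f h) (g h)))))) s) ((\d.(\e.((d e) e))) (\a.a)))
Step 4: ((((\c.(\b.(\c.b))) (\f.(\g.(\h.((f h) (g h)))))) s) ((\d.(\e.((d e) e))) (\a.a)))
Step 5: (((\b.(\c.b)) s) ((\d.(\e.((d e) e))) (\a.a)))
Step 6: ((\c.s) ((\d.(\e.((d e) e))) (\a.a)))
Step 7: s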